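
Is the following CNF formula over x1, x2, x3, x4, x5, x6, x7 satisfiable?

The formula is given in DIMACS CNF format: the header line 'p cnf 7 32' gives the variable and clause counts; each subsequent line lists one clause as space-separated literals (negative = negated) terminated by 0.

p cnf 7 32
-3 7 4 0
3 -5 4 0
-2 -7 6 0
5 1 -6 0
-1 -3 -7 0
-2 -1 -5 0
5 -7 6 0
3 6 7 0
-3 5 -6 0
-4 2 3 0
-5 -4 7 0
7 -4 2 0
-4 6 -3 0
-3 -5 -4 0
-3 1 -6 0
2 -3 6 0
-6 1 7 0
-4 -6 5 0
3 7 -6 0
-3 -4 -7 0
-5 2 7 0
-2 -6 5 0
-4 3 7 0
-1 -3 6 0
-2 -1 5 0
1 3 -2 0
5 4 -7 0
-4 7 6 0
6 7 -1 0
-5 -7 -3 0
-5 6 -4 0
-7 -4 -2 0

Suppose x3 = False.
Suppose x5 = False.
Suppose x1 = True.
Unit clause (¬x2) forces x2 = False.
Unit clause (¬x4) forces x4 = False.
Unit clause (¬x7) forces x7 = False.
Unit clause (x6) forces x6 = True.
That conflicts with the unit clause (¬x6).
So x1 must be the other value — set x1 = False.
Unit clause (¬x6) forces x6 = False.
Unit clause (¬x7) forces x7 = False.
That conflicts with the unit clause (x7).
Both values of x1 lead to a conflict.
So x5 must be the other value — set x5 = True.
Unit clause (x4) forces x4 = True.
Unit clause (x2) forces x2 = True.
Unit clause (¬x1) forces x1 = False.
That conflicts with the unit clause (x1).
Both values of x5 lead to a conflict.
So x3 must be the other value — set x3 = True.
Suppose x7 = True.
Unit clause (¬x1) forces x1 = False.
Unit clause (¬x6) forces x6 = False.
Unit clause (¬x2) forces x2 = False.
That conflicts with the unit clause (x2).
So x7 must be the other value — set x7 = False.
Unit clause (x4) forces x4 = True.
Unit clause (¬x5) forces x5 = False.
Unit clause (¬x6) forces x6 = False.
That conflicts with the unit clause (x6).
Both values of x7 lead to a conflict.
Both values of x3 lead to a conflict.
No assignment satisfies every clause.

Unsatisfiable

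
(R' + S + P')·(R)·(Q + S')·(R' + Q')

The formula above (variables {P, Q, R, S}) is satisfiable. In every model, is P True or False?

Suppose P = 1.
From the singleton clause (R), R = 1.
From the singleton clause (S), S = 1.
From the singleton clause (Q), Q = 1.
But (Q') is also a unit clause — contradiction.
So every satisfying assignment has P = False.

False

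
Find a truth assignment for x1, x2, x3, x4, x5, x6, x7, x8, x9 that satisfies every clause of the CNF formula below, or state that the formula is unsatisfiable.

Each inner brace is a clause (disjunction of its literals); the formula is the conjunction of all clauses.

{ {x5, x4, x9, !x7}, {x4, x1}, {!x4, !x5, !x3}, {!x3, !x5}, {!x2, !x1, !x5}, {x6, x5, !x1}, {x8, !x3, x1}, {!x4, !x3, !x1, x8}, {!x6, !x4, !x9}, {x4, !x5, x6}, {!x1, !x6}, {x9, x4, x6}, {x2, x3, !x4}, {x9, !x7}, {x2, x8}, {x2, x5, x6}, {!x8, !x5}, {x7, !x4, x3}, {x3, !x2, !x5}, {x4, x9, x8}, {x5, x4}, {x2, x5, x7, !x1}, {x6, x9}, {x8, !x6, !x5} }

x1: false; x2: true; x3: true; x4: true; x5: false; x6: false; x7: true; x8: true; x9: true

Case x4 = true:
Case x5 = false:
Case x6 = false:
From the singleton clause (!x1), x1 = false.
From the singleton clause (x2), x2 = true.
From the singleton clause (x9), x9 = true.
Case x8 = true:
Case x7 = true:
No clause remains; x3 is free.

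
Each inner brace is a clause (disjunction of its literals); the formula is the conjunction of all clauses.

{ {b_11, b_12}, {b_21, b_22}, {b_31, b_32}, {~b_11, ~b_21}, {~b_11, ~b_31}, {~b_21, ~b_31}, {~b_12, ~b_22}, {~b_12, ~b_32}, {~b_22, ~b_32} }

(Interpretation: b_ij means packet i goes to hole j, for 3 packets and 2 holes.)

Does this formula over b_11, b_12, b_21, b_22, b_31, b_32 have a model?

Try b_11 = 1.
Unit clause (~b_21) forces b_21 = 0.
Unit clause (b_22) forces b_22 = 1.
Unit clause (~b_31) forces b_31 = 0.
Unit clause (b_32) forces b_32 = 1.
But (~b_32) is also a unit clause — contradiction.
Backtrack on b_11: now try b_11 = 0.
Unit clause (b_12) forces b_12 = 1.
Unit clause (~b_22) forces b_22 = 0.
Unit clause (b_21) forces b_21 = 1.
Unit clause (~b_31) forces b_31 = 0.
Unit clause (b_32) forces b_32 = 1.
But (~b_32) is also a unit clause — contradiction.
Both values of b_11 lead to a conflict.
No assignment satisfies every clause.

Unsatisfiable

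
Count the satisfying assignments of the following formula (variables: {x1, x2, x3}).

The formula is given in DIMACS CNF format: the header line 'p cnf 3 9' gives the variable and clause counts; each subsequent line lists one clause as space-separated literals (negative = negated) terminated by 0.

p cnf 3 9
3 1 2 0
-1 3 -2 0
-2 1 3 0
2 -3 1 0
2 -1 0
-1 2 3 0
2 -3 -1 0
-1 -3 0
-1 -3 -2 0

1

There are 2^3 = 8 truth assignments over (x1, x2, x3).
Check each against the 9 clauses (columns in the order x1, x2, x3):
  F F F  ✗ fails (x3 ∨ x1 ∨ x2)
  F F T  ✗ fails (x2 ∨ ¬x3 ∨ x1)
  F T F  ✗ fails (¬x2 ∨ x1 ∨ x3)
  F T T  ✓ satisfies all
  T F F  ✗ fails (x2 ∨ ¬x1)
  T F T  ✗ fails (x2 ∨ ¬x1)
  T T F  ✗ fails (¬x1 ∨ x3 ∨ ¬x2)
  T T T  ✗ fails (¬x1 ∨ ¬x3)
1 of the 8 rows is a model.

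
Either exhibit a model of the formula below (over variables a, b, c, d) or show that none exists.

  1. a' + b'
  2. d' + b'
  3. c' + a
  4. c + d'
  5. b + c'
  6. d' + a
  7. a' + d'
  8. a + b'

a=0; b=0; c=0; d=0

Try a = 0.
From the singleton clause (c'), c = 0.
From the singleton clause (d'), d = 0.
From the singleton clause (b'), b = 0.
All clauses are satisfied.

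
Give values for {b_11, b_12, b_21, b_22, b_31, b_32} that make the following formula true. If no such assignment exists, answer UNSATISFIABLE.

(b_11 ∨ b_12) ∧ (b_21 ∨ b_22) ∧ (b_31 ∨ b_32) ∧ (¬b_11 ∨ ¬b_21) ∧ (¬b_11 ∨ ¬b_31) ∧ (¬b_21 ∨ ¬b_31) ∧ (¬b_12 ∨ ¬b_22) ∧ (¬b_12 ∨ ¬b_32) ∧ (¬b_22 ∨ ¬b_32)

UNSATISFIABLE

Case b_11 = True:
From the singleton clause (¬b_21), b_21 = False.
From the singleton clause (b_22), b_22 = True.
From the singleton clause (¬b_31), b_31 = False.
From the singleton clause (b_32), b_32 = True.
Now (¬b_32) is unsatisfied and unit — conflict.
That branch fails; take b_11 = False instead.
From the singleton clause (b_12), b_12 = True.
From the singleton clause (¬b_22), b_22 = False.
From the singleton clause (b_21), b_21 = True.
From the singleton clause (¬b_31), b_31 = False.
From the singleton clause (b_32), b_32 = True.
Now (¬b_32) is unsatisfied and unit — conflict.
Either choice for b_11 ends in contradiction.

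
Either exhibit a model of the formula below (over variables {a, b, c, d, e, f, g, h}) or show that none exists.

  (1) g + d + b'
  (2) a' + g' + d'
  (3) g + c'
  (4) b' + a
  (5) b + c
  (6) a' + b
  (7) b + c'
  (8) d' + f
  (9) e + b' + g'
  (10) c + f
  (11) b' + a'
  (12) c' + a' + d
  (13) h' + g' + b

UNSATISFIABLE

Try g = 1.
Try a = 0.
From the singleton clause (b'), b = 0.
From the singleton clause (c), c = 1.
But (c') is also a unit clause — contradiction.
Backtrack on a: now try a = 1.
From the singleton clause (d'), d = 0.
From the singleton clause (b), b = 1.
But (b') is also a unit clause — contradiction.
Either choice for a ends in contradiction.
Backtrack on g: now try g = 0.
From the singleton clause (c'), c = 0.
From the singleton clause (b), b = 1.
From the singleton clause (d), d = 1.
From the singleton clause (a), a = 1.
But (a') is also a unit clause — contradiction.
Either choice for g ends in contradiction.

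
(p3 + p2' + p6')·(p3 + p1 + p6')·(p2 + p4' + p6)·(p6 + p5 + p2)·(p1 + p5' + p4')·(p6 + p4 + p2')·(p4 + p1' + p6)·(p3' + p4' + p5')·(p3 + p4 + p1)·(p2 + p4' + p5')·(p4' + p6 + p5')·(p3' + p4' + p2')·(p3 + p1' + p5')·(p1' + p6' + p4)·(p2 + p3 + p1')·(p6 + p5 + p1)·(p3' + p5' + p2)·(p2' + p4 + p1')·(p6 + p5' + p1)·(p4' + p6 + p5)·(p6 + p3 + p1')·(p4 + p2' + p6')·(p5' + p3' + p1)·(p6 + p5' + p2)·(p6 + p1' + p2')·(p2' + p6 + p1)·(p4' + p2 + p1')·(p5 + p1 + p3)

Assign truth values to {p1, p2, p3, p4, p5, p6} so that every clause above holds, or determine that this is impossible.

Branch on p3: set p3 = 1.
Branch on p4: set p4 = 1.
The clause (p5') is unit, so p5 = 0.
The clause (p2') is unit, so p2 = 0.
The clause (p6) is unit, so p6 = 1.
The clause (p1') is unit, so p1 = 0.
This assignment satisfies each clause.

p1=0, p2=0, p3=1, p4=1, p5=0, p6=1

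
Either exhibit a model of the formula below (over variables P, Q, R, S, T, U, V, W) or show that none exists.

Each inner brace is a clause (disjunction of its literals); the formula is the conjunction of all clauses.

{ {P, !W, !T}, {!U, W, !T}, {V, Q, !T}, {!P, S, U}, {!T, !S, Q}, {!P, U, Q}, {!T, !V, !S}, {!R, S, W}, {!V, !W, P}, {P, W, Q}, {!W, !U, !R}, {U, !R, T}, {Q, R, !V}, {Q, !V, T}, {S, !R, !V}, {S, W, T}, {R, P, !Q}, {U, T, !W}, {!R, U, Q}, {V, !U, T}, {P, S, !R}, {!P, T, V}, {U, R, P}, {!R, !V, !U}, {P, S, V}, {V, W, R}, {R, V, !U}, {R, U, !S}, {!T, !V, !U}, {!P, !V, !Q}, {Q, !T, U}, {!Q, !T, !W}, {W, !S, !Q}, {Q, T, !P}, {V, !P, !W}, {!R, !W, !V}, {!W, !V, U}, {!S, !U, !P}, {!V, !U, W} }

UNSATISFIABLE

Suppose P = true.
Suppose S = true.
The clause (!U) is unit, so U = false.
The clause (Q) is unit, so Q = true.
The clause (R) is unit, so R = true.
The clause (T) is unit, so T = true.
The clause (!V) is unit, so V = false.
The clause (!W) is unit, so W = false.
But (W) is also a unit clause — contradiction.
That branch fails; take S = false instead.
The clause (U) is unit, so U = true.
Suppose W = true.
The clause (!R) is unit, so R = false.
The clause (V) is unit, so V = true.
The clause (Q) is unit, so Q = true.
But (!Q) is also a unit clause — contradiction.
That branch fails; take W = false instead.
The clause (!T) is unit, so T = false.
But (T) is also a unit clause — contradiction.
Either choice for W ends in contradiction.
Either choice for S ends in contradiction.
That branch fails; take P = false instead.
Suppose W = false.
The clause (Q) is unit, so Q = true.
The clause (R) is unit, so R = true.
The clause (S) is unit, so S = true.
But (!S) is also a unit clause — contradiction.
That branch fails; take W = true instead.
The clause (!T) is unit, so T = false.
The clause (!V) is unit, so V = false.
The clause (U) is unit, so U = true.
But (!U) is also a unit clause — contradiction.
Either choice for W ends in contradiction.
Either choice for P ends in contradiction.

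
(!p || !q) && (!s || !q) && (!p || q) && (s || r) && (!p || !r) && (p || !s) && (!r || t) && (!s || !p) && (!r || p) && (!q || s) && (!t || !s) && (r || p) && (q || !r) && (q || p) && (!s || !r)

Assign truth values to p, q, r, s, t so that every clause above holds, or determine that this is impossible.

UNSATISFIABLE

Branch on p: set p = false.
The clause (!s) is unit, so s = false.
The clause (r) is unit, so r = true.
But (!r) is also a unit clause — contradiction.
Undo p and try p = true.
The clause (!q) is unit, so q = false.
But (q) is also a unit clause — contradiction.
Either choice for p ends in contradiction.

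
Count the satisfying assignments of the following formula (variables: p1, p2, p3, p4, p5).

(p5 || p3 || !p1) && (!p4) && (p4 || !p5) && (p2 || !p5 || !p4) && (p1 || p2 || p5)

4

There are 2^5 = 32 truth assignments over (p1, p2, p3, p4, p5).
Split on p4. With p4 = true, the clauses containing p4 are satisfied and !p4 drops from the rest; 0 of the 2^4 = 16 assignments to the other variables satisfy what remains.
With p4 = false, by the same count on the reduced clause set, 4 assignments work.
(One model: p1=F, p2=T, p3=F, p4=F, p5=F.)
Total: 0 + 4 = 4.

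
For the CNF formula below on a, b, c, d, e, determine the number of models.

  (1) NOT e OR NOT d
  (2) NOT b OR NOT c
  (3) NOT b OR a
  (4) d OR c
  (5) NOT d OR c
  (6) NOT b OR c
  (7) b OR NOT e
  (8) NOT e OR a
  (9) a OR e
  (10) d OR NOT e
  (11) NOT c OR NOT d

There are 2^5 = 32 truth assignments over (a, b, c, d, e).
Split on c. With c = true, the clauses containing c are satisfied and NOT c drops from the rest; 1 of the 2^4 = 16 assignments to the other variables satisfy what remains.
With c = false, by the same count on the reduced clause set, 0 assignments work.
Total: 1 + 0 = 1.

1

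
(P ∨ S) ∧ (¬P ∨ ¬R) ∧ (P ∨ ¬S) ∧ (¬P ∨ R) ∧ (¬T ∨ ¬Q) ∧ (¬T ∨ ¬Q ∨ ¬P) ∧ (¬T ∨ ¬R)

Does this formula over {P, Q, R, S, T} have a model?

No

Branch on P: set P = True.
The clause (¬R) is unit, so R = False.
But (R) is also a unit clause — contradiction.
That branch fails; take P = False instead.
The clause (S) is unit, so S = True.
But (¬S) is also a unit clause — contradiction.
Neither P = True nor P = False works.
No assignment satisfies every clause.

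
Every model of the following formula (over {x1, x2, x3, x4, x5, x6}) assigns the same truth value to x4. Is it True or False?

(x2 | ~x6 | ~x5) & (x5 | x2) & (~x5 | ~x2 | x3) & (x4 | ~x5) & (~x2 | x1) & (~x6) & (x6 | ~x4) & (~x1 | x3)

False

Suppose x4 = 1.
Unit clause (~x6) forces x6 = 0.
Now (x6) is unsatisfied and unit — conflict.
So every satisfying assignment has x4 = False.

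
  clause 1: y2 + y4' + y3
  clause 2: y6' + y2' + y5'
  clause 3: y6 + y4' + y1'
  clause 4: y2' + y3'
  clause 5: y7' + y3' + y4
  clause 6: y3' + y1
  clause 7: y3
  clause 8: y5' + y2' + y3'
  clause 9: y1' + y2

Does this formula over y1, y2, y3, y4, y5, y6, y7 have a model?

From the singleton clause (y3), y3 = 1.
From the singleton clause (y2'), y2 = 0.
From the singleton clause (y1), y1 = 1.
That conflicts with the unit clause (y1').
No assignment satisfies every clause.

Unsatisfiable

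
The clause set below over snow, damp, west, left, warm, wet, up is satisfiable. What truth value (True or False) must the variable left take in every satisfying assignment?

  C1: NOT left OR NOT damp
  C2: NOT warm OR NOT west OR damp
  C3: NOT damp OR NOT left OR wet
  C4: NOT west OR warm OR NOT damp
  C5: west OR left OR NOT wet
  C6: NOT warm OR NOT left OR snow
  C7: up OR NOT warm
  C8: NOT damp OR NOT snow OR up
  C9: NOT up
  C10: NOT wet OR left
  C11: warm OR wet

Suppose left = false.
(NOT up) alone gives up = false.
(NOT warm) alone gives warm = false.
(NOT wet) alone gives wet = false.
That conflicts with the unit clause (wet).
So every satisfying assignment has left = True.

True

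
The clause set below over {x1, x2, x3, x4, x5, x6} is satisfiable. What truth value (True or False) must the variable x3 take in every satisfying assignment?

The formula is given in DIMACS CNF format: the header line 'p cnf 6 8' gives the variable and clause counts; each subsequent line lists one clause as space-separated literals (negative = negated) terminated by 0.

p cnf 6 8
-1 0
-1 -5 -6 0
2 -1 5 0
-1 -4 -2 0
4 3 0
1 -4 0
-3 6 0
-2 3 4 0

Suppose x3 = False.
Unit clause (¬x1) forces x1 = False.
Unit clause (x4) forces x4 = True.
But (¬x4) is also a unit clause — contradiction.
So every satisfying assignment has x3 = True.

True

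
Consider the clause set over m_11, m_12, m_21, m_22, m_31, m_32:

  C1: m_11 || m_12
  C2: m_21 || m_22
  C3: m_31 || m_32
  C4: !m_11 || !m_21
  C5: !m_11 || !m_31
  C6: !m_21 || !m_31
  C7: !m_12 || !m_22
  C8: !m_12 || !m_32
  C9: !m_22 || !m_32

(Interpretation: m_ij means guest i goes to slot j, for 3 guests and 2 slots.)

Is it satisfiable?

Unsatisfiable

Suppose m_11 = true.
From the singleton clause (!m_21), m_21 = false.
From the singleton clause (m_22), m_22 = true.
From the singleton clause (!m_31), m_31 = false.
From the singleton clause (m_32), m_32 = true.
That conflicts with the unit clause (!m_32).
Undo m_11 and try m_11 = false.
From the singleton clause (m_12), m_12 = true.
From the singleton clause (!m_22), m_22 = false.
From the singleton clause (m_21), m_21 = true.
From the singleton clause (!m_31), m_31 = false.
From the singleton clause (m_32), m_32 = true.
That conflicts with the unit clause (!m_32).
Neither m_11 = true nor m_11 = false works.
No assignment satisfies every clause.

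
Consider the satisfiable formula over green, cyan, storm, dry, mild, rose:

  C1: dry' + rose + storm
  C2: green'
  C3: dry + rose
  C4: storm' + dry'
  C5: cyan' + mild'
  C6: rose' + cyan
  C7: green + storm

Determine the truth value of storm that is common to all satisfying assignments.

True

Suppose storm = 0.
The clause (green') is unit, so green = 0.
That conflicts with the unit clause (green).
So every satisfying assignment has storm = True.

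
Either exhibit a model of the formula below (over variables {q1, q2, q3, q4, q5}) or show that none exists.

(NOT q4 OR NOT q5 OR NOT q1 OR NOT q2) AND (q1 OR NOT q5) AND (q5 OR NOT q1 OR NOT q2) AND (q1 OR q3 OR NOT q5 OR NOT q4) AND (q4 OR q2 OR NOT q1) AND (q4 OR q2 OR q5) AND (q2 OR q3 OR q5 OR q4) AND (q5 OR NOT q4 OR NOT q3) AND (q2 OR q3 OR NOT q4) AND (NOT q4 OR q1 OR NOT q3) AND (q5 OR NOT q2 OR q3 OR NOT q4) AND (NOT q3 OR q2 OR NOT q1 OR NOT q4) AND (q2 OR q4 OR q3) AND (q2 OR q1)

Branch on q1: set q1 = true.
Branch on q5: set q5 = true.
Branch on q4: set q4 = false.
The clause (q2) is unit, so q2 = true.
Every clause is now satisfied; q3 is unconstrained.

q1 ↦ true,  q2 ↦ true,  q3 ↦ true,  q4 ↦ false,  q5 ↦ true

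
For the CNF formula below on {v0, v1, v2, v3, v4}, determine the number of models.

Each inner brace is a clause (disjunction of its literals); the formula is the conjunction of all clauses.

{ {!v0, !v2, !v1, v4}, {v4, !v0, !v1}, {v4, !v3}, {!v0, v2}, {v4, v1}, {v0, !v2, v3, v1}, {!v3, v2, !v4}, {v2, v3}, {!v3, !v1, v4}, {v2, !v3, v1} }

8

There are 2^5 = 32 truth assignments over (v0, v1, v2, v3, v4).
Split on v2. With v2 = true, the clauses containing v2 are satisfied and !v2 drops from the rest; 8 of the 2^4 = 16 assignments to the other variables satisfy what remains.
With v2 = false, by the same count on the reduced clause set, 0 assignments work.
Total: 8 + 0 = 8.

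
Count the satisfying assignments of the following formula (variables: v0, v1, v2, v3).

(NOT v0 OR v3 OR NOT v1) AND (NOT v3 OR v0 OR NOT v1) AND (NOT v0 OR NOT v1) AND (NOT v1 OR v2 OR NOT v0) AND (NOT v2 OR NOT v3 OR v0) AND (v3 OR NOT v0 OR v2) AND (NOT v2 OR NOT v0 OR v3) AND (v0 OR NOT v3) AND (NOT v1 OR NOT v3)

6

There are 2^4 = 16 truth assignments over (v0, v1, v2, v3).
Check each against the 9 clauses (columns in the order v0, v1, v2, v3):
  F F F F  ✓ satisfies all
  F F F T  ✗ fails (v0 OR NOT v3)
  F F T F  ✓ satisfies all
  F F T T  ✗ fails (NOT v2 OR NOT v3 OR v0)
  F T F F  ✓ satisfies all
  F T F T  ✗ fails (NOT v3 OR v0 OR NOT v1)
  F T T F  ✓ satisfies all
  F T T T  ✗ fails (NOT v3 OR v0 OR NOT v1)
  T F F F  ✗ fails (v3 OR NOT v0 OR v2)
  T F F T  ✓ satisfies all
  T F T F  ✗ fails (NOT v2 OR NOT v0 OR v3)
  T F T T  ✓ satisfies all
  T T F F  ✗ fails (NOT v0 OR v3 OR NOT v1)
  T T F T  ✗ fails (NOT v0 OR NOT v1)
  T T T F  ✗ fails (NOT v0 OR v3 OR NOT v1)
  T T T T  ✗ fails (NOT v0 OR NOT v1)
6 of the 16 rows are models.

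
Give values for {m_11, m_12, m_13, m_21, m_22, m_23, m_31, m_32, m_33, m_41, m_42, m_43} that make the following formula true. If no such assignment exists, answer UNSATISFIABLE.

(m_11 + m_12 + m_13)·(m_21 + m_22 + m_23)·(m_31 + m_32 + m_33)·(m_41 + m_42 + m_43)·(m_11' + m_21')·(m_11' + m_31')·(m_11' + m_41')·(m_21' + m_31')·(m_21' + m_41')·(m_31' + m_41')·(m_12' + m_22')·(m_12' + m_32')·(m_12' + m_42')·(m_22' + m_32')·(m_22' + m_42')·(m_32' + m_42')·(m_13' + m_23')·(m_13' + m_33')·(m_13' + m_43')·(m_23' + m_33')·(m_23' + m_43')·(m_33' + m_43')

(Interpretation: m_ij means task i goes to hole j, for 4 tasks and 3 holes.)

Try m_11 = 0.
Try m_12 = 1.
Unit clause (m_22') forces m_22 = 0.
Unit clause (m_32') forces m_32 = 0.
Unit clause (m_42') forces m_42 = 0.
Try m_21 = 1.
Unit clause (m_31') forces m_31 = 0.
Unit clause (m_33) forces m_33 = 1.
Unit clause (m_41') forces m_41 = 0.
Unit clause (m_43) forces m_43 = 1.
That conflicts with the unit clause (m_43').
Undo m_21 and try m_21 = 0.
Unit clause (m_23) forces m_23 = 1.
Unit clause (m_13') forces m_13 = 0.
Unit clause (m_33') forces m_33 = 0.
Unit clause (m_31) forces m_31 = 1.
Unit clause (m_41') forces m_41 = 0.
Unit clause (m_43) forces m_43 = 1.
That conflicts with the unit clause (m_43').
Neither m_21 = 1 nor m_21 = 0 works.
Undo m_12 and try m_12 = 0.
Unit clause (m_13) forces m_13 = 1.
Unit clause (m_23') forces m_23 = 0.
Unit clause (m_33') forces m_33 = 0.
Unit clause (m_43') forces m_43 = 0.
Try m_21 = 1.
Unit clause (m_31') forces m_31 = 0.
Unit clause (m_32) forces m_32 = 1.
Unit clause (m_41') forces m_41 = 0.
Unit clause (m_42) forces m_42 = 1.
That conflicts with the unit clause (m_42').
Undo m_21 and try m_21 = 0.
Unit clause (m_22) forces m_22 = 1.
Unit clause (m_32') forces m_32 = 0.
Unit clause (m_31) forces m_31 = 1.
Unit clause (m_41') forces m_41 = 0.
Unit clause (m_42) forces m_42 = 1.
That conflicts with the unit clause (m_42').
Neither m_21 = 1 nor m_21 = 0 works.
Neither m_12 = 1 nor m_12 = 0 works.
Undo m_11 and try m_11 = 1.
Unit clause (m_21') forces m_21 = 0.
Unit clause (m_31') forces m_31 = 0.
Unit clause (m_41') forces m_41 = 0.
Try m_22 = 1.
Unit clause (m_12') forces m_12 = 0.
Unit clause (m_32') forces m_32 = 0.
Unit clause (m_33) forces m_33 = 1.
Unit clause (m_42') forces m_42 = 0.
Unit clause (m_43) forces m_43 = 1.
That conflicts with the unit clause (m_43').
Undo m_22 and try m_22 = 0.
Unit clause (m_23) forces m_23 = 1.
Unit clause (m_13') forces m_13 = 0.
Unit clause (m_33') forces m_33 = 0.
Unit clause (m_32) forces m_32 = 1.
Unit clause (m_12') forces m_12 = 0.
Unit clause (m_42') forces m_42 = 0.
Unit clause (m_43) forces m_43 = 1.
That conflicts with the unit clause (m_43').
Neither m_22 = 1 nor m_22 = 0 works.
Neither m_11 = 1 nor m_11 = 0 works.

UNSATISFIABLE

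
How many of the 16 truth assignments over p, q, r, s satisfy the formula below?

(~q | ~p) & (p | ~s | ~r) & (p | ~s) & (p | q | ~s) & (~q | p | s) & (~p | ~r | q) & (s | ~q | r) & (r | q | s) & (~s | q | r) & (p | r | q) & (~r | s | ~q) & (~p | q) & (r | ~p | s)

There are 2^4 = 16 truth assignments over (p, q, r, s).
Split on p. With p = 1, the clauses containing p are satisfied and ~p drops from the rest; 0 of the 2^3 = 8 assignments to the other variables satisfy what remains.
With p = 0, by the same count on the reduced clause set, 1 assignment works.
(One model: p=F, q=F, r=T, s=F.)
Total: 0 + 1 = 1.

1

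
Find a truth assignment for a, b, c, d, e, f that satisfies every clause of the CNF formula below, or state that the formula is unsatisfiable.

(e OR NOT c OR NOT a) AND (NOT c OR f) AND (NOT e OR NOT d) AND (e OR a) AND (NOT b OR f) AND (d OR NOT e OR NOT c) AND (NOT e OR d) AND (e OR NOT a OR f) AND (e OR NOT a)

UNSATISFIABLE

Try c = false.
Try e = false.
From the singleton clause (a), a = true.
That conflicts with the unit clause (NOT a).
Backtrack on e: now try e = true.
From the singleton clause (NOT d), d = false.
That conflicts with the unit clause (d).
Either choice for e ends in contradiction.
Backtrack on c: now try c = true.
From the singleton clause (f), f = true.
Try e = true.
From the singleton clause (NOT d), d = false.
That conflicts with the unit clause (d).
Backtrack on e: now try e = false.
From the singleton clause (NOT a), a = false.
That conflicts with the unit clause (a).
Either choice for e ends in contradiction.
Either choice for c ends in contradiction.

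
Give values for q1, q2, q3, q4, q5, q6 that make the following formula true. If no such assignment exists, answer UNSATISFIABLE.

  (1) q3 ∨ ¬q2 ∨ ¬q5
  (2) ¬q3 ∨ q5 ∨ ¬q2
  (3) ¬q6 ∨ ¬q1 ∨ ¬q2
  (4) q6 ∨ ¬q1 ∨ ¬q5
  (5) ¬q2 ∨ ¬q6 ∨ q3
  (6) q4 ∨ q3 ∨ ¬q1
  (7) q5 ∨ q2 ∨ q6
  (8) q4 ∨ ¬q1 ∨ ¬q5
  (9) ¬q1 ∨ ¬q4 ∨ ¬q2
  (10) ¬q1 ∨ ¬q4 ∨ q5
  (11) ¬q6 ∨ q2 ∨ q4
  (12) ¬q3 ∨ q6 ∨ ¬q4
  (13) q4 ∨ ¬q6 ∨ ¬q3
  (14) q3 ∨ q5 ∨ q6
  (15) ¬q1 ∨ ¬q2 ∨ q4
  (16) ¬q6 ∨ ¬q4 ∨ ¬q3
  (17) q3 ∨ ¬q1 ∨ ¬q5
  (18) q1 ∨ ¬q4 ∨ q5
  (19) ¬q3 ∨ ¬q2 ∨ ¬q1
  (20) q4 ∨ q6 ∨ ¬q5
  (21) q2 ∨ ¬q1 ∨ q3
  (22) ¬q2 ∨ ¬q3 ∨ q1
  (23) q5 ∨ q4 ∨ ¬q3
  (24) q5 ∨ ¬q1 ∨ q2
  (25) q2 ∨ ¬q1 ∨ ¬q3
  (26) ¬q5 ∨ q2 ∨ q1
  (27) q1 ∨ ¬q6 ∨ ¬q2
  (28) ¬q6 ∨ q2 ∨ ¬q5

UNSATISFIABLE

Try q3 = True.
Try q5 = True.
Try q6 = True.
Unit clause (q4) forces q4 = True.
That conflicts with the unit clause (¬q4).
That branch fails; take q6 = False instead.
Unit clause (¬q1) forces q1 = False.
Unit clause (¬q4) forces q4 = False.
That conflicts with the unit clause (q4).
Neither q6 = True nor q6 = False works.
That branch fails; take q5 = False instead.
Unit clause (¬q2) forces q2 = False.
Unit clause (q6) forces q6 = True.
Unit clause (q4) forces q4 = True.
That conflicts with the unit clause (¬q4).
Neither q5 = True nor q5 = False works.
That branch fails; take q3 = False instead.
Try q2 = False.
Unit clause (¬q1) forces q1 = False.
Unit clause (¬q5) forces q5 = False.
Unit clause (q6) forces q6 = True.
Unit clause (q4) forces q4 = True.
That conflicts with the unit clause (¬q4).
That branch fails; take q2 = True instead.
Unit clause (¬q5) forces q5 = False.
Unit clause (¬q6) forces q6 = False.
That conflicts with the unit clause (q6).
Neither q2 = True nor q2 = False works.
Neither q3 = True nor q3 = False works.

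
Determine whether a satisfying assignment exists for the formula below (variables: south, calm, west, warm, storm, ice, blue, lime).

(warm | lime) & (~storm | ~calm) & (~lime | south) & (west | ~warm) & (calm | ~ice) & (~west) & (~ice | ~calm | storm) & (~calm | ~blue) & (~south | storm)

(~west) alone gives west = 0.
(~warm) alone gives warm = 0.
(lime) alone gives lime = 1.
(south) alone gives south = 1.
(storm) alone gives storm = 1.
(~calm) alone gives calm = 0.
(~ice) alone gives ice = 0.
Every clause is now satisfied; blue is unconstrained.
A satisfying assignment: south: 1; calm: 0; west: 0; warm: 0; storm: 1; ice: 0; blue: 1; lime: 1.

Satisfiable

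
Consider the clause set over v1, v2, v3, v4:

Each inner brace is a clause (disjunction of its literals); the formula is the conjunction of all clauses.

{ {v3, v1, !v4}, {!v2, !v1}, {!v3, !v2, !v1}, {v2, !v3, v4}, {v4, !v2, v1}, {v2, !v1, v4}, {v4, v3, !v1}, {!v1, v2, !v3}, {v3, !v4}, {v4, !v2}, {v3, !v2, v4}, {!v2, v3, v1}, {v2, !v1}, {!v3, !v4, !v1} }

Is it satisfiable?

Satisfiable

Try v2 = true.
Unit clause (!v1) forces v1 = false.
Unit clause (v4) forces v4 = true.
Unit clause (v3) forces v3 = true.
This assignment satisfies each clause.
A satisfying assignment: v1: false,  v2: true,  v3: true,  v4: true.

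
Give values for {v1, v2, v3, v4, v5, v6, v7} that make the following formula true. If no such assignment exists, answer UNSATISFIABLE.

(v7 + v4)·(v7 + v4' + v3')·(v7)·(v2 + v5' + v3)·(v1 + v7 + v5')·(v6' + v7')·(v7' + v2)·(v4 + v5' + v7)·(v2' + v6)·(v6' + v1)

UNSATISFIABLE

The clause (v7) is unit, so v7 = 1.
The clause (v6') is unit, so v6 = 0.
The clause (v2) is unit, so v2 = 1.
Now (v2') is unsatisfied and unit — conflict.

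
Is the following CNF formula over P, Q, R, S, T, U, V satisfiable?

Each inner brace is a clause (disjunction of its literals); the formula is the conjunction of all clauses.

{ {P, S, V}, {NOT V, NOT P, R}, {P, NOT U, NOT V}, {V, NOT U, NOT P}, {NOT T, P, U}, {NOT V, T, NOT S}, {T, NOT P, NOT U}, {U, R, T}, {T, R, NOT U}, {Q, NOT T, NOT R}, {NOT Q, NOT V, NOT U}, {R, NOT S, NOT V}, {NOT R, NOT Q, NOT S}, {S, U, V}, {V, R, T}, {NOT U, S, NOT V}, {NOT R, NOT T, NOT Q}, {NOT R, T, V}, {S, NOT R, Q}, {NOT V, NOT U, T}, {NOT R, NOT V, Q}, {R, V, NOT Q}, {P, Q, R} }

Yes

Suppose P = true.
Suppose V = false.
From the singleton clause (NOT U), U = false.
From the singleton clause (S), S = true.
Suppose R = false.
From the singleton clause (T), T = true.
From the singleton clause (NOT Q), Q = false.
This assignment satisfies each clause.
A satisfying assignment: P ↦ true,  Q ↦ false,  R ↦ false,  S ↦ true,  T ↦ true,  U ↦ false,  V ↦ false.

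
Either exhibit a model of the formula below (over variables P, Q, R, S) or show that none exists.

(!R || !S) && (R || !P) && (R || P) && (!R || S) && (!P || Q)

Try R = false.
From the singleton clause (!P), P = false.
But (P) is also a unit clause — contradiction.
Backtrack on R: now try R = true.
From the singleton clause (!S), S = false.
But (S) is also a unit clause — contradiction.
Either choice for R ends in contradiction.

UNSATISFIABLE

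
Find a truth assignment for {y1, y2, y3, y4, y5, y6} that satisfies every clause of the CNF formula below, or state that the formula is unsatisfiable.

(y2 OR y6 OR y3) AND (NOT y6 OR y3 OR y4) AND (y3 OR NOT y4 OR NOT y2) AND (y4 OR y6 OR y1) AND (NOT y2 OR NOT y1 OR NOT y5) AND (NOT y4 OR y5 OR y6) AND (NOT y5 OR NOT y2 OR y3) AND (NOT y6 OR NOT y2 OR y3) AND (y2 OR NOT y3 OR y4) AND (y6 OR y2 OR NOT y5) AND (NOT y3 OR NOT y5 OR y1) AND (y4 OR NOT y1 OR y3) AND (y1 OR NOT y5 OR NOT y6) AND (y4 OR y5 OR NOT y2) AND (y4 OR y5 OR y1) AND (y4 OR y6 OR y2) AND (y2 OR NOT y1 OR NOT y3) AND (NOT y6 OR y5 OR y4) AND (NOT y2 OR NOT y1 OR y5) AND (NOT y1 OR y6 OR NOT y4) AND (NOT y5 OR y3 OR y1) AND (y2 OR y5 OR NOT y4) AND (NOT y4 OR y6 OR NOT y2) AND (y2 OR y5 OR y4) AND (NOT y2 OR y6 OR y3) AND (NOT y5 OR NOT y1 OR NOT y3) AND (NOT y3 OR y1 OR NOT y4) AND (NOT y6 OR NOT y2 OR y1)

y1=true; y2=false; y3=false; y4=true; y5=true; y6=true

Case y2 = false:
Case y6 = true:
Case y3 = false:
Unit clause (y4) forces y4 = true.
Unit clause (y5) forces y5 = true.
Unit clause (y1) forces y1 = true.
All clauses are satisfied.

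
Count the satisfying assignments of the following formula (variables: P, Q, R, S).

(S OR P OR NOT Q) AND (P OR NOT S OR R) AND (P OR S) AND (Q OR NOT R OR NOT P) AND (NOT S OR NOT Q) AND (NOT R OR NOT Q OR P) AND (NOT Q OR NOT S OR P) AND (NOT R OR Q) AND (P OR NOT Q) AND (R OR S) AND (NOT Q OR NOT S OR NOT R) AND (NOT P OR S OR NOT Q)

There are 2^4 = 16 truth assignments over (P, Q, R, S).
Check each against the 12 clauses (columns in the order P, Q, R, S):
  F F F F  ✗ fails (P OR S)
  F F F T  ✗ fails (P OR NOT S OR R)
  F F T F  ✗ fails (P OR S)
  F F T T  ✗ fails (NOT R OR Q)
  F T F F  ✗ fails (S OR P OR NOT Q)
  F T F T  ✗ fails (P OR NOT S OR R)
  F T T F  ✗ fails (S OR P OR NOT Q)
  F T T T  ✗ fails (NOT S OR NOT Q)
  T F F F  ✗ fails (R OR S)
  T F F T  ✓ satisfies all
  T F T F  ✗ fails (Q OR NOT R OR NOT P)
  T F T T  ✗ fails (Q OR NOT R OR NOT P)
  T T F F  ✗ fails (R OR S)
  T T F T  ✗ fails (NOT S OR NOT Q)
  T T T F  ✗ fails (NOT P OR S OR NOT Q)
  T T T T  ✗ fails (NOT S OR NOT Q)
1 of the 16 rows is a model.

1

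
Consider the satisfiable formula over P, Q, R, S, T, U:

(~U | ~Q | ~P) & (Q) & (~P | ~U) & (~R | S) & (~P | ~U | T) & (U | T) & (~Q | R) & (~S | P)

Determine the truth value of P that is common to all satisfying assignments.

Suppose P = 0.
From the singleton clause (Q), Q = 1.
From the singleton clause (R), R = 1.
From the singleton clause (S), S = 1.
That conflicts with the unit clause (~S).
So every satisfying assignment has P = True.

True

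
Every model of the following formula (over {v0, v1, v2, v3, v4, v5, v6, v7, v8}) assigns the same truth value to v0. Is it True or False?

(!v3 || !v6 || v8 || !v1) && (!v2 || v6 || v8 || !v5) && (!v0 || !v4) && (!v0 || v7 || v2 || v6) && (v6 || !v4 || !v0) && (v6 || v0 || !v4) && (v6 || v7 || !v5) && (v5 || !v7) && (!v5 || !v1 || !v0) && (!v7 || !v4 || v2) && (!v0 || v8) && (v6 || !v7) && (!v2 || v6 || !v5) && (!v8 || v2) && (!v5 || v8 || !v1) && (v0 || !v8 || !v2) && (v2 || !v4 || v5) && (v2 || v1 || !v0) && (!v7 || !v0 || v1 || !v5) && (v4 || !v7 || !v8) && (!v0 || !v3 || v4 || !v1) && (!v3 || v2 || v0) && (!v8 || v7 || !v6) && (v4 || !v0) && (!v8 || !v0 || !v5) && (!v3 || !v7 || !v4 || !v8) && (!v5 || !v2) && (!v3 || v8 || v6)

Suppose v0 = true.
The clause (!v4) is unit, so v4 = false.
That conflicts with the unit clause (v4).
So every satisfying assignment has v0 = False.

False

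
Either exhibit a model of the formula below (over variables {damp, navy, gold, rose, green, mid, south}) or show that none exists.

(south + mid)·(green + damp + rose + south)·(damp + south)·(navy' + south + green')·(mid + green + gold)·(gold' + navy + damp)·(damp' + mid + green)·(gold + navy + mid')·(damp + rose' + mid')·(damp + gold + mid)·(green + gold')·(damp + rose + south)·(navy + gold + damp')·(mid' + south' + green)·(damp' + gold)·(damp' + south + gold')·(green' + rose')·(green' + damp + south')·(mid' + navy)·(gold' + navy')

damp=1; navy=0; gold=1; rose=0; green=1; mid=0; south=1

Suppose south = 1.
Suppose green = 1.
(rose') alone gives rose = 0.
(damp) alone gives damp = 1.
(gold) alone gives gold = 1.
(navy') alone gives navy = 0.
(mid') alone gives mid = 0.
Every clause now holds.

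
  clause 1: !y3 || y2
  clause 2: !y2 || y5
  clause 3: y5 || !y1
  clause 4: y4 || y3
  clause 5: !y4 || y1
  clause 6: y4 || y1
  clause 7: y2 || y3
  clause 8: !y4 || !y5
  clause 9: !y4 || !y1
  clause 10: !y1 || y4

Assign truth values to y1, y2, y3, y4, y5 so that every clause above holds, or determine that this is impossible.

Case y3 = false:
(y4) alone gives y4 = true.
(y1) alone gives y1 = true.
Now (!y1) is unsatisfied and unit — conflict.
Backtrack on y3: now try y3 = true.
(y2) alone gives y2 = true.
(y5) alone gives y5 = true.
(!y4) alone gives y4 = false.
(y1) alone gives y1 = true.
Now (!y1) is unsatisfied and unit — conflict.
Neither y3 = true nor y3 = false works.

UNSATISFIABLE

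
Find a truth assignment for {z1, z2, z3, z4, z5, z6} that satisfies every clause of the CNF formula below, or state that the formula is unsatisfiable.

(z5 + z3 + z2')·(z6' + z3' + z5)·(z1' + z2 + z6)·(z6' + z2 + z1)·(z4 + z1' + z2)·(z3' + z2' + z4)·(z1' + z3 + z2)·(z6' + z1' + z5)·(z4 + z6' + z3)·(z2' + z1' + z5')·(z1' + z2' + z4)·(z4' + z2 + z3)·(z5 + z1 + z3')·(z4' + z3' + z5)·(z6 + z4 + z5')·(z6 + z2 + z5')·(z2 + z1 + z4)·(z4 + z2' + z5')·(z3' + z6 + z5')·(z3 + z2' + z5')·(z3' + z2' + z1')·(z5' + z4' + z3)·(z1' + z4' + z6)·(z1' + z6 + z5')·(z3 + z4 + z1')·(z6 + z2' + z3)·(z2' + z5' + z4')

Branch on z5: set z5 = 1.
Branch on z2: set z2 = 0.
(z6) alone gives z6 = 1.
(z1) alone gives z1 = 1.
(z4) alone gives z4 = 1.
(z3) alone gives z3 = 1.
This assignment satisfies each clause.

z1=1; z2=0; z3=1; z4=1; z5=1; z6=1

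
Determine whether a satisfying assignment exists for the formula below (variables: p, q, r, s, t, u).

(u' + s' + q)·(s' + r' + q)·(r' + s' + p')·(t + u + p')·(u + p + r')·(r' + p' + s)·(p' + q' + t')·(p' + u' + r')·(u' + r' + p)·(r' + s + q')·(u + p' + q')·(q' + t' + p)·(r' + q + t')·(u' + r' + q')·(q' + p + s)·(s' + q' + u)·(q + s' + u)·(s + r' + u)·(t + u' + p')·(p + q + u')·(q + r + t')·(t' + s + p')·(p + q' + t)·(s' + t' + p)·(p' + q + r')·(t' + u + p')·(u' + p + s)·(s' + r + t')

Branch on u: set u = 0.
Branch on t: set t = 0.
Unit clause (p') forces p = 0.
Unit clause (r') forces r = 0.
Unit clause (q') forces q = 0.
Unit clause (s') forces s = 0.
This assignment satisfies each clause.
A satisfying assignment: p=0, q=0, r=0, s=0, t=0, u=0.

Yes, satisfiable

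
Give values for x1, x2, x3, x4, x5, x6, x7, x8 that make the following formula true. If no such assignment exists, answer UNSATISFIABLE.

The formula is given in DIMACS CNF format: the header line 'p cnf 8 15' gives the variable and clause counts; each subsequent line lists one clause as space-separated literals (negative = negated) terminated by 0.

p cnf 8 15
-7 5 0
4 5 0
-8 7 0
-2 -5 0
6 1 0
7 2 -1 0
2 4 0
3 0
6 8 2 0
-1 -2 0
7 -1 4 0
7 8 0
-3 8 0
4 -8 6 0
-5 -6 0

x1: True,  x2: False,  x3: True,  x4: True,  x5: True,  x6: False,  x7: True,  x8: True

The clause (x3) is unit, so x3 = True.
The clause (x8) is unit, so x8 = True.
The clause (x7) is unit, so x7 = True.
The clause (x5) is unit, so x5 = True.
The clause (¬x2) is unit, so x2 = False.
The clause (x4) is unit, so x4 = True.
The clause (¬x6) is unit, so x6 = False.
The clause (x1) is unit, so x1 = True.
All clauses are satisfied.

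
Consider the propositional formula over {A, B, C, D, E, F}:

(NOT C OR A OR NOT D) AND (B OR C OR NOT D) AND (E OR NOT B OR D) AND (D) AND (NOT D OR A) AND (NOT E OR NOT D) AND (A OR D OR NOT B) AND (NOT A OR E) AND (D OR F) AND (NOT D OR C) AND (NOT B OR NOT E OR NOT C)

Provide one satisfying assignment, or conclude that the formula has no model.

The clause (D) is unit, so D = true.
The clause (A) is unit, so A = true.
The clause (NOT E) is unit, so E = false.
That conflicts with the unit clause (E).

UNSATISFIABLE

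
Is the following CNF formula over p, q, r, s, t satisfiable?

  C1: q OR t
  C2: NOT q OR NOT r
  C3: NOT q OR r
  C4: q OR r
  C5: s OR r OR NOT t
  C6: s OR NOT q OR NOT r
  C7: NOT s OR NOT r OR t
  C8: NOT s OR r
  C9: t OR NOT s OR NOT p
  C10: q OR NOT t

No, unsatisfiable

Try q = true.
(NOT r) alone gives r = false.
That conflicts with the unit clause (r).
So q must be the other value — set q = false.
(t) alone gives t = true.
That conflicts with the unit clause (NOT t).
Neither q = true nor q = false works.
No assignment satisfies every clause.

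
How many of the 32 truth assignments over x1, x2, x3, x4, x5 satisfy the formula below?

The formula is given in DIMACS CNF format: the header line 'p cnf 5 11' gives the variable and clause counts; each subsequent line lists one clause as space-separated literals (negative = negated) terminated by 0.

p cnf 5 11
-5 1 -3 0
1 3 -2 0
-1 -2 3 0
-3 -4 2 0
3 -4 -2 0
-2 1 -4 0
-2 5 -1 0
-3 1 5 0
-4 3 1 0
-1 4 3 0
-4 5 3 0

There are 2^5 = 32 truth assignments over (x1, x2, x3, x4, x5).
Split on x5. With x5 = True, the clauses containing x5 are satisfied and ¬x5 drops from the rest; 5 of the 2^4 = 16 assignments to the other variables satisfy what remains.
With x5 = False, by the same count on the reduced clause set, 2 assignments work.
(One model: x1=F, x2=F, x3=F, x4=F, x5=F.)
Total: 5 + 2 = 7.

7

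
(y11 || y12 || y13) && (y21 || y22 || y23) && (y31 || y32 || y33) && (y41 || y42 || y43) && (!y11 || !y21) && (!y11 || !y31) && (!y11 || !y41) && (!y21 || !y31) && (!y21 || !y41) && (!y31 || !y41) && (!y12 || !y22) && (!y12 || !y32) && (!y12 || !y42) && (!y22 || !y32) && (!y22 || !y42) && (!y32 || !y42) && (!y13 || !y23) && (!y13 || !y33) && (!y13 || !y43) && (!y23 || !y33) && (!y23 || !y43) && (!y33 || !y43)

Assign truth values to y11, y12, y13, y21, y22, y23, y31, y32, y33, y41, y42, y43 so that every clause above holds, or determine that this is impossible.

Suppose y11 = false.
Suppose y12 = true.
Unit clause (!y22) forces y22 = false.
Unit clause (!y32) forces y32 = false.
Unit clause (!y42) forces y42 = false.
Suppose y21 = true.
Unit clause (!y31) forces y31 = false.
Unit clause (y33) forces y33 = true.
Unit clause (!y41) forces y41 = false.
Unit clause (y43) forces y43 = true.
But (!y43) is also a unit clause — contradiction.
So y21 must be the other value — set y21 = false.
Unit clause (y23) forces y23 = true.
Unit clause (!y13) forces y13 = false.
Unit clause (!y33) forces y33 = false.
Unit clause (y31) forces y31 = true.
Unit clause (!y41) forces y41 = false.
Unit clause (y43) forces y43 = true.
But (!y43) is also a unit clause — contradiction.
Either choice for y21 ends in contradiction.
So y12 must be the other value — set y12 = false.
Unit clause (y13) forces y13 = true.
Unit clause (!y23) forces y23 = false.
Unit clause (!y33) forces y33 = false.
Unit clause (!y43) forces y43 = false.
Suppose y21 = true.
Unit clause (!y31) forces y31 = false.
Unit clause (y32) forces y32 = true.
Unit clause (!y41) forces y41 = false.
Unit clause (y42) forces y42 = true.
But (!y42) is also a unit clause — contradiction.
So y21 must be the other value — set y21 = false.
Unit clause (y22) forces y22 = true.
Unit clause (!y32) forces y32 = false.
Unit clause (y31) forces y31 = true.
Unit clause (!y41) forces y41 = false.
Unit clause (y42) forces y42 = true.
But (!y42) is also a unit clause — contradiction.
Either choice for y21 ends in contradiction.
Either choice for y12 ends in contradiction.
So y11 must be the other value — set y11 = true.
Unit clause (!y21) forces y21 = false.
Unit clause (!y31) forces y31 = false.
Unit clause (!y41) forces y41 = false.
Suppose y22 = true.
Unit clause (!y12) forces y12 = false.
Unit clause (!y32) forces y32 = false.
Unit clause (y33) forces y33 = true.
Unit clause (!y42) forces y42 = false.
Unit clause (y43) forces y43 = true.
But (!y43) is also a unit clause — contradiction.
So y22 must be the other value — set y22 = false.
Unit clause (y23) forces y23 = true.
Unit clause (!y13) forces y13 = false.
Unit clause (!y33) forces y33 = false.
Unit clause (y32) forces y32 = true.
Unit clause (!y12) forces y12 = false.
Unit clause (!y42) forces y42 = false.
Unit clause (y43) forces y43 = true.
But (!y43) is also a unit clause — contradiction.
Either choice for y22 ends in contradiction.
Either choice for y11 ends in contradiction.

UNSATISFIABLE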